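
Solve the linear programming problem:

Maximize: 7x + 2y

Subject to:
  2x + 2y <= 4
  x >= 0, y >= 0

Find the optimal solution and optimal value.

The feasible region has vertices at [(0, 0), (2, 0), (0, 2)].
Checking objective 7x + 2y at each vertex:
  (0, 0): 7*0 + 2*0 = 0
  (2, 0): 7*2 + 2*0 = 14
  (0, 2): 7*0 + 2*2 = 4
Maximum is 14 at (2, 0).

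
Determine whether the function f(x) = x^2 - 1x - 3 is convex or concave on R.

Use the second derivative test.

f(x) = x^2 - 1x - 3
f'(x) = 2x - 1
f''(x) = 2
Since f''(x) = 2 > 0 for all x, f is convex on R.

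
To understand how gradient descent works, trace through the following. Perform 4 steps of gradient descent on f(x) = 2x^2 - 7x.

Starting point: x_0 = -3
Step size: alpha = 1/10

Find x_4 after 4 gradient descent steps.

f(x) = 2x^2 - 7x, f'(x) = 4x + (-7)
Step 1: f'(-3) = -19, x_1 = -3 - 1/10 * -19 = -11/10
Step 2: f'(-11/10) = -57/5, x_2 = -11/10 - 1/10 * -57/5 = 1/25
Step 3: f'(1/25) = -171/25, x_3 = 1/25 - 1/10 * -171/25 = 181/250
Step 4: f'(181/250) = -513/125, x_4 = 181/250 - 1/10 * -513/125 = 709/625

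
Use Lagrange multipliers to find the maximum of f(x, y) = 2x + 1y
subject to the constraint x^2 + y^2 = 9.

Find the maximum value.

Set up Lagrange conditions: grad f = lambda * grad g
  2 = 2*lambda*x
  1 = 2*lambda*y
From these: x/y = 2/1, so x = 2t, y = 1t for some t.
Substitute into constraint: (2t)^2 + (1t)^2 = 9
  t^2 * 5 = 9
  t = sqrt(9/5)
Maximum = 2*x + 1*y = (2^2 + 1^2)*t = 5 * sqrt(9/5) = sqrt(45)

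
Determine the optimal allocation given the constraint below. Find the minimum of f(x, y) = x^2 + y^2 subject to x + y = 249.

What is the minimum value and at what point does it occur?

Substitute y = 249 - x into f(x,y) = x^2 + y^2:
g(x) = x^2 + (249 - x)^2 = 2x^2 - 498x + 62001
g'(x) = 4x - 498 = 0  =>  x = 249/2
y = 249 - 249/2 = 249/2
Minimum value = (249/2)^2 + (249/2)^2 = 62001/2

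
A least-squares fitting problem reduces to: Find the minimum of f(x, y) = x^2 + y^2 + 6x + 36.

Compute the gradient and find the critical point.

f(x,y) = x^2 + y^2 + 6x + 36
df/dx = 2x + (6) = 0  =>  x = -3
df/dy = 2y + (0) = 0  =>  y = 0
f(-3, 0) = 1*(-3)^2 + 1*(0)^2 + 6*(-3) + 36 = 27
Hessian is diagonal with entries 2, 2 > 0, so this is a minimum.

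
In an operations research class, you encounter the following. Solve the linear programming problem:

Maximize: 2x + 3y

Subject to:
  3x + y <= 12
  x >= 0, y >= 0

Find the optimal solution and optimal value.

The feasible region has vertices at [(0, 0), (4, 0), (0, 12)].
Checking objective 2x + 3y at each vertex:
  (0, 0): 2*0 + 3*0 = 0
  (4, 0): 2*4 + 3*0 = 8
  (0, 12): 2*0 + 3*12 = 36
Maximum is 36 at (0, 12).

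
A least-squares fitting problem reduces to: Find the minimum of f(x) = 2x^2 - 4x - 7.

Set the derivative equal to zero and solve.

f(x) = 2x^2 - 4x - 7
f'(x) = 4x + (-4) = 0
x = 4/4 = 1
f(1) = -9
Since f''(x) = 4 > 0, this is a minimum.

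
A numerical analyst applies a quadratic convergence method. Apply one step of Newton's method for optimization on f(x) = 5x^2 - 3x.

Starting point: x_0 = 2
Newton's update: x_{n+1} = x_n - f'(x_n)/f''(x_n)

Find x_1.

f(x) = 5x^2 - 3x
f'(x) = 10x + (-3), f''(x) = 10
Newton step: x_1 = x_0 - f'(x_0)/f''(x_0)
f'(2) = 17
x_1 = 2 - 17/10 = 3/10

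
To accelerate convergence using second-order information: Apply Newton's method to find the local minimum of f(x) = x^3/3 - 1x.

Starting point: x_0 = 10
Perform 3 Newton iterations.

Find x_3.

f(x) = x^3/3 - 1x
f'(x) = x^2 - 1, f''(x) = 2x
Newton update: x_{n+1} = x_n - (x_n^2 - 1)/(2*x_n)
Step 1: x_0 = 10, f'=99, f''=20, x_1 = 101/20
Step 2: x_1 = 101/20, f'=9801/400, f''=101/10, x_2 = 10601/4040
Step 3: x_2 = 10601/4040, f'=96059601/16321600, f''=10601/2020, x_3 = 128702801/85656080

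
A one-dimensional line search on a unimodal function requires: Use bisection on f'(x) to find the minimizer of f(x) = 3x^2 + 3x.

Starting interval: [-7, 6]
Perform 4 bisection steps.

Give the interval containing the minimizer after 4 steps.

Finding critical point of f(x) = 3x^2 + 3x using bisection on f'(x) = 6x + 3.
f'(x) = 0 when x = -1/2.
Starting interval: [-7, 6]
Step 1: mid = -1/2, f'(mid) = 0, new interval = [-1/2, -1/2]
Step 2: mid = -1/2, f'(mid) = 0, new interval = [-1/2, -1/2]
Step 3: mid = -1/2, f'(mid) = 0, new interval = [-1/2, -1/2]
Step 4: mid = -1/2, f'(mid) = 0, new interval = [-1/2, -1/2]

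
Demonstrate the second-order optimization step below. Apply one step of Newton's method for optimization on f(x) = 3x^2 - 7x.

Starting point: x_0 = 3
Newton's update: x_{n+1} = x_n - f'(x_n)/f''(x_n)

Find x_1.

f(x) = 3x^2 - 7x
f'(x) = 6x + (-7), f''(x) = 6
Newton step: x_1 = x_0 - f'(x_0)/f''(x_0)
f'(3) = 11
x_1 = 3 - 11/6 = 7/6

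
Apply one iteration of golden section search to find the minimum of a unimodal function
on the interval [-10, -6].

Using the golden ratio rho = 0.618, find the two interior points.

Golden section search on [-10, -6].
Golden ratio rho = 0.618 (approx).
Interior points:
  x_1 = -10 + (1-0.618)*4 = -8.4720
  x_2 = -10 + 0.618*4 = -7.5280
Compare f(x_1) and f(x_2) to determine which subinterval to keep.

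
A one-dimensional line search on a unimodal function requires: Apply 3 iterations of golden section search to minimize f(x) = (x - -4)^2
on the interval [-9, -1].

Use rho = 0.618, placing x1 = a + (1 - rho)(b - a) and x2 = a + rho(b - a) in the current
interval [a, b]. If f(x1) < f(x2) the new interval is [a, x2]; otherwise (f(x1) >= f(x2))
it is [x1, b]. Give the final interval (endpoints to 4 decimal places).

Golden section search for min of f(x) = (x - -4)^2 on [-9, -1].
Each step: x1 = a + (1 - rho)(b - a), x2 = a + rho(b - a); if f(x1) < f(x2) keep [a, x2], otherwise keep [x1, b].
Step 1: [-9.0000, -1.0000], x1=-5.9440 (f=3.7791), x2=-4.0560 (f=0.0031); f(x1) > f(x2) => keep [-5.9440, -1.0000]
Step 2: [-5.9440, -1.0000], x1=-4.0554 (f=0.0031), x2=-2.8886 (f=1.2352); f(x1) < f(x2) => keep [-5.9440, -2.8886]
Step 3: [-5.9440, -2.8886], x1=-4.7768 (f=0.6035), x2=-4.0558 (f=0.0031); f(x1) > f(x2) => keep [-4.7768, -2.8886]
Final interval: [-4.7768, -2.8886]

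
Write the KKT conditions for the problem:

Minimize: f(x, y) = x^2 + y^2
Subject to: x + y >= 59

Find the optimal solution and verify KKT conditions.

KKT conditions for min x^2 + y^2 s.t. x + y >= 59:
Stationarity: 2x = mu, 2y = mu
So x = y = mu/2.
Complementary slackness: mu*(x + y - 59) = 0
Primal feasibility: x + y >= 59; dual feasibility: mu >= 0
If mu = 0 then x = y = 0, but 0 + 0 < 59 is infeasible, so the constraint is active.
Constraint active: x + y = 2*(mu/2) = 59 => mu = 59
x = y = 59/2, f = 3481/2
Verify: stationarity 2*(59/2) = 59 = mu; primal 59/2 + 59/2 = 59 >= 59; dual mu = 59 >= 0; complementary slackness 59*(59 - 59) = 0. All KKT conditions hold.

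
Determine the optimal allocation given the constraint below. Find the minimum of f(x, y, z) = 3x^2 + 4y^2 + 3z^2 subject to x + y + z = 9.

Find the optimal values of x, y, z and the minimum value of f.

Using Lagrange multipliers on f = 3x^2 + 4y^2 + 3z^2 with constraint x + y + z = 9:
Conditions: 2*3*x = lambda, 2*4*y = lambda, 2*3*z = lambda
So x = lambda/6, y = lambda/8, z = lambda/6
Substituting into constraint: lambda * (11/24) = 9
lambda = 216/11
x = 36/11, y = 27/11, z = 36/11
Minimum value = 972/11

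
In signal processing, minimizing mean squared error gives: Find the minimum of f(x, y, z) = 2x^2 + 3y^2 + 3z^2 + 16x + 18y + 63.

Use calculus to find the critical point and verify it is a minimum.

f(x,y,z) = 2x^2 + 3y^2 + 3z^2 + 16x + 18y + 63
df/dx = 4x + (16) = 0 => x = -4
df/dy = 6y + (18) = 0 => y = -3
df/dz = 6z + (0) = 0 => z = 0
f(-4,-3,0) = 2*(-4)^2 + 3*(-3)^2 + 3*(0)^2 + 16*(-4) + 18*(-3) + 63 = 4
Hessian is diagonal with entries 4, 6, 6 > 0, confirmed minimum.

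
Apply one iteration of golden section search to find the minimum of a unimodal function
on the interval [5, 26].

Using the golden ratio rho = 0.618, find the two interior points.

Golden section search on [5, 26].
Golden ratio rho = 0.618 (approx).
Interior points:
  x_1 = 5 + (1-0.618)*21 = 13.0220
  x_2 = 5 + 0.618*21 = 17.9780
Compare f(x_1) and f(x_2) to determine which subinterval to keep.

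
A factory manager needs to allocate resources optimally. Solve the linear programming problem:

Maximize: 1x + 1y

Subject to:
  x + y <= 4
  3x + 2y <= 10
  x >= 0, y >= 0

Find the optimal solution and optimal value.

Feasible vertices: (0, 0), (0, 4), (2, 2), (10/3, 0)
Objective 1x + 1y at each:
  (0, 0): 0
  (0, 4): 4
  (2, 2): 4
  (10/3, 0): 10/3
Maximum is 4 at (0, 4).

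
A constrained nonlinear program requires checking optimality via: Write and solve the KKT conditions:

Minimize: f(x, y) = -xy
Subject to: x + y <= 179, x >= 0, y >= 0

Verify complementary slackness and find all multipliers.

Problem: min -xy s.t. x + y <= 179 (multiplier lambda), x >= 0 (mu_x), y >= 0 (mu_y)
KKT stationarity: -y + lambda - mu_x = 0, -x + lambda - mu_y = 0, with lambda, mu_x, mu_y >= 0
Complementary slackness: lambda*(x + y - 179) = 0, mu_x*x = 0, mu_y*y = 0
If lambda = 0: y = -mu_x <= 0 and x = -mu_y <= 0 force x = y = 0 with f = 0; but x = y = 179/2 is feasible with f = -32041/4 < 0, so this is not the minimum. Hence lambda > 0 and x + y = 179.
Try x > 0, y > 0 (so mu_x = mu_y = 0): y = lambda, x = lambda => x = y = lambda
x + y = 179 => 2*lambda = 179 => lambda = 179/2
x* = y* = 179/2 > 0, consistent with mu_x = mu_y = 0.
(Any feasible point with x = 0 or y = 0 has f = 0 > -32041/4, so the minimum is not on those boundaries.)
min(-xy) = -32041/4 (i.e. max xy = 32041/4)
Multipliers: lambda = 179/2, mu_x = 0, mu_y = 0
Complementary slackness: lambda*(x + y - 179) = 179/2*(179/2 + 179/2 - 179) = 0, mu_x*x = 0*179/2 = 0, mu_y*y = 0*179/2 = 0. Satisfied.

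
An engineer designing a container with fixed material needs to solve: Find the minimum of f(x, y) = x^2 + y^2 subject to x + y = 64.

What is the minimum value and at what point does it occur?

Substitute y = 64 - x into f(x,y) = x^2 + y^2:
g(x) = x^2 + (64 - x)^2 = 2x^2 - 128x + 4096
g'(x) = 4x - 128 = 0  =>  x = 32
y = 64 - 32 = 32
Minimum value = 32^2 + 32^2 = 2048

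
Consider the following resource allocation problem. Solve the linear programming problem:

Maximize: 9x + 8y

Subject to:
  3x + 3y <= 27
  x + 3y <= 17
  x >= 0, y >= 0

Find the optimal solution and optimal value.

Feasible vertices: (0, 0), (0, 17/3), (5, 4), (9, 0)
Objective 9x + 8y at each:
  (0, 0): 0
  (0, 17/3): 136/3
  (5, 4): 77
  (9, 0): 81
Maximum is 81 at (9, 0).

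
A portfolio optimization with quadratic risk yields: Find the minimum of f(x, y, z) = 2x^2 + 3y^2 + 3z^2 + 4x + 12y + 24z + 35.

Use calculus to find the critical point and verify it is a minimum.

f(x,y,z) = 2x^2 + 3y^2 + 3z^2 + 4x + 12y + 24z + 35
df/dx = 4x + (4) = 0 => x = -1
df/dy = 6y + (12) = 0 => y = -2
df/dz = 6z + (24) = 0 => z = -4
f(-1,-2,-4) = 2*(-1)^2 + 3*(-2)^2 + 3*(-4)^2 + 4*(-1) + 12*(-2) + 24*(-4) + 35 = -27
Hessian is diagonal with entries 4, 6, 6 > 0, confirmed minimum.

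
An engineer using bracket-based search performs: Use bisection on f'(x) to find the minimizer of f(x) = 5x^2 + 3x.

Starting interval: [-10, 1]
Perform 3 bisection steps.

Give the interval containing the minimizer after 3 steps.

Finding critical point of f(x) = 5x^2 + 3x using bisection on f'(x) = 10x + 3.
f'(x) = 0 when x = -3/10.
Starting interval: [-10, 1]
Step 1: mid = -9/2, f'(mid) = -42, new interval = [-9/2, 1]
Step 2: mid = -7/4, f'(mid) = -29/2, new interval = [-7/4, 1]
Step 3: mid = -3/8, f'(mid) = -3/4, new interval = [-3/8, 1]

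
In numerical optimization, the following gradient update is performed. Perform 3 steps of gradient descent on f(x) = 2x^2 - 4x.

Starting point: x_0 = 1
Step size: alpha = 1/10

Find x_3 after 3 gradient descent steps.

f(x) = 2x^2 - 4x, f'(x) = 4x + (-4)
Step 1: f'(1) = 0, x_1 = 1 - 1/10 * 0 = 1
Step 2: f'(1) = 0, x_2 = 1 - 1/10 * 0 = 1
Step 3: f'(1) = 0, x_3 = 1 - 1/10 * 0 = 1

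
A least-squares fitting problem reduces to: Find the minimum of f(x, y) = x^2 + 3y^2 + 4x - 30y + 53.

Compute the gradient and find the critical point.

f(x,y) = x^2 + 3y^2 + 4x - 30y + 53
df/dx = 2x + (4) = 0  =>  x = -2
df/dy = 6y + (-30) = 0  =>  y = 5
f(-2, 5) = 1*(-2)^2 + 3*(5)^2 + 4*(-2) + -30*(5) + 53 = -26
Hessian is diagonal with entries 2, 6 > 0, so this is a minimum.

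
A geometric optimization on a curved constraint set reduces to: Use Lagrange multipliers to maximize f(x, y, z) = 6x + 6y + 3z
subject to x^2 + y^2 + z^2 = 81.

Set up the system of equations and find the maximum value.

Lagrange conditions: 6 = 2*lambda*x, 6 = 2*lambda*y, 3 = 2*lambda*z
So x:6 = y:6 = z:3, i.e. x = 6t, y = 6t, z = 3t
Constraint: t^2*(6^2 + 6^2 + 3^2) = 81
  t^2 * 81 = 81  =>  t = sqrt(1)
Maximum = 6*6t + 6*6t + 3*3t = 81*sqrt(1) = 81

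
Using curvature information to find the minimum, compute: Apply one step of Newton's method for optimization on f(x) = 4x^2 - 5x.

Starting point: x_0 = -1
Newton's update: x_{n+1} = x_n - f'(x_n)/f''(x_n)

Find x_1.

f(x) = 4x^2 - 5x
f'(x) = 8x + (-5), f''(x) = 8
Newton step: x_1 = x_0 - f'(x_0)/f''(x_0)
f'(-1) = -13
x_1 = -1 - -13/8 = 5/8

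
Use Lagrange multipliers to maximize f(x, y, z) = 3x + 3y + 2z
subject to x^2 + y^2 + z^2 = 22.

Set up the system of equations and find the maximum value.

Lagrange conditions: 3 = 2*lambda*x, 3 = 2*lambda*y, 2 = 2*lambda*z
So x:3 = y:3 = z:2, i.e. x = 3t, y = 3t, z = 2t
Constraint: t^2*(3^2 + 3^2 + 2^2) = 22
  t^2 * 22 = 22  =>  t = sqrt(1)
Maximum = 3*3t + 3*3t + 2*2t = 22*sqrt(1) = 22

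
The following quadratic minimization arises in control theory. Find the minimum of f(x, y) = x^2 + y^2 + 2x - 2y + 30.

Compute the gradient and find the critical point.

f(x,y) = x^2 + y^2 + 2x - 2y + 30
df/dx = 2x + (2) = 0  =>  x = -1
df/dy = 2y + (-2) = 0  =>  y = 1
f(-1, 1) = 1*(-1)^2 + 1*(1)^2 + 2*(-1) + -2*(1) + 30 = 28
Hessian is diagonal with entries 2, 2 > 0, so this is a minimum.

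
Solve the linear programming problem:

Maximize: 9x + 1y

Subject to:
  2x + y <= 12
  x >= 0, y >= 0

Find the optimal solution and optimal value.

The feasible region has vertices at [(0, 0), (6, 0), (0, 12)].
Checking objective 9x + 1y at each vertex:
  (0, 0): 9*0 + 1*0 = 0
  (6, 0): 9*6 + 1*0 = 54
  (0, 12): 9*0 + 1*12 = 12
Maximum is 54 at (6, 0).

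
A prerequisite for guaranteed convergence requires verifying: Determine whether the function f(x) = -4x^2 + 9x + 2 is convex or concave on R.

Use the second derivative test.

f(x) = -4x^2 + 9x + 2
f'(x) = -8x + 9
f''(x) = -8
Since f''(x) = -8 < 0 for all x, f is concave on R.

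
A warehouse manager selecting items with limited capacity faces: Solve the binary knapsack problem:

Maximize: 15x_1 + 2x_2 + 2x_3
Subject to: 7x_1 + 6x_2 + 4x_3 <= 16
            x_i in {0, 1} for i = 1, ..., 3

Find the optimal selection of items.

Items: item 1 (v=15, w=7), item 2 (v=2, w=6), item 3 (v=2, w=4)
Capacity: 16
Checking all 8 subsets (w = total weight, v = total value):
  {}: w = 0, v = 0
  {1}: w = 7, v = 15
  {2}: w = 6, v = 2
  {3}: w = 4, v = 2
  {1, 2}: w = 13, v = 17
  {1, 3}: w = 11, v = 17
  {2, 3}: w = 10, v = 4
  {1, 2, 3}: w = 17 > 16, infeasible
Best feasible subset: items [1, 2]
(The same value 17 is also attained by {1, 3}.)
Total weight: 13 <= 16, total value: 17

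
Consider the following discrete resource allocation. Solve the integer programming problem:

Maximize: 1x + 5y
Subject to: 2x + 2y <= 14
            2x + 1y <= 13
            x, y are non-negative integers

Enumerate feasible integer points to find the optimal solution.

Constraint 1: 2x + 2y <= 14
Constraint 2: 2x + 1y <= 13
Feasible x range (need y >= 0): 0 <= x <= min(14/2, 13/2) => x in {0, ..., 6}.
Enumerate feasible integer points row by row (the coefficient of y is 5 > 0, so for each x the largest feasible y gives the best value):
  x = 0: y <= min((14 - 2*0)/2, (13 - 2*0)/1) => y in {0, ..., 7}; best 1*0 + 5*7 = 35
  x = 1: y <= min((14 - 2*1)/2, (13 - 2*1)/1) => y in {0, ..., 6}; best 1*1 + 5*6 = 31
  x = 2: y <= min((14 - 2*2)/2, (13 - 2*2)/1) => y in {0, ..., 5}; best 1*2 + 5*5 = 27
  x = 3: y <= min((14 - 2*3)/2, (13 - 2*3)/1) => y in {0, ..., 4}; best 1*3 + 5*4 = 23
  x = 4: y <= min((14 - 2*4)/2, (13 - 2*4)/1) => y in {0, ..., 3}; best 1*4 + 5*3 = 19
  x = 5: y <= min((14 - 2*5)/2, (13 - 2*5)/1) => y in {0, ..., 2}; best 1*5 + 5*2 = 15
  x = 6: y <= min((14 - 2*6)/2, (13 - 2*6)/1) => y in {0, ..., 1}; best 1*6 + 5*1 = 11
The maximum 1x + 5y = 35 is achieved at x = 0, y = 7.
Check: 2*0 + 2*7 = 14 <= 14 and 2*0 + 1*7 = 7 <= 13.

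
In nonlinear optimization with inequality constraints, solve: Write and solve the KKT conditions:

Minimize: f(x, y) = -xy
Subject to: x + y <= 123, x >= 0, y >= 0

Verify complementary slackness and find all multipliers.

Problem: min -xy s.t. x + y <= 123 (multiplier lambda), x >= 0 (mu_x), y >= 0 (mu_y)
KKT stationarity: -y + lambda - mu_x = 0, -x + lambda - mu_y = 0, with lambda, mu_x, mu_y >= 0
Complementary slackness: lambda*(x + y - 123) = 0, mu_x*x = 0, mu_y*y = 0
If lambda = 0: y = -mu_x <= 0 and x = -mu_y <= 0 force x = y = 0 with f = 0; but x = y = 123/2 is feasible with f = -15129/4 < 0, so this is not the minimum. Hence lambda > 0 and x + y = 123.
Try x > 0, y > 0 (so mu_x = mu_y = 0): y = lambda, x = lambda => x = y = lambda
x + y = 123 => 2*lambda = 123 => lambda = 123/2
x* = y* = 123/2 > 0, consistent with mu_x = mu_y = 0.
(Any feasible point with x = 0 or y = 0 has f = 0 > -15129/4, so the minimum is not on those boundaries.)
min(-xy) = -15129/4 (i.e. max xy = 15129/4)
Multipliers: lambda = 123/2, mu_x = 0, mu_y = 0
Complementary slackness: lambda*(x + y - 123) = 123/2*(123/2 + 123/2 - 123) = 0, mu_x*x = 0*123/2 = 0, mu_y*y = 0*123/2 = 0. Satisfied.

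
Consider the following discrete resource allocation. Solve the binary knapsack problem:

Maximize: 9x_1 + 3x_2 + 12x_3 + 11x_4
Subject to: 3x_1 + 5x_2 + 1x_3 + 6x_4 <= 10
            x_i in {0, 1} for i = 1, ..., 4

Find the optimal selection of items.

Items: item 1 (v=9, w=3), item 2 (v=3, w=5), item 3 (v=12, w=1), item 4 (v=11, w=6)
Capacity: 10
Checking all 16 subsets (w = total weight, v = total value):
  {}: w = 0, v = 0
  {1}: w = 3, v = 9
  {2}: w = 5, v = 3
  {3}: w = 1, v = 12
  {4}: w = 6, v = 11
  {1, 2}: w = 8, v = 12
  {1, 3}: w = 4, v = 21
  {1, 4}: w = 9, v = 20
  {2, 3}: w = 6, v = 15
  {2, 4}: w = 11 > 10, infeasible
  {3, 4}: w = 7, v = 23
  {1, 2, 3}: w = 9, v = 24
  {1, 2, 4}: w = 14 > 10, infeasible
  {1, 3, 4}: w = 10, v = 32
  {2, 3, 4}: w = 12 > 10, infeasible
  {1, 2, 3, 4}: w = 15 > 10, infeasible
Best feasible subset: items [1, 3, 4]
Total weight: 10 <= 10, total value: 32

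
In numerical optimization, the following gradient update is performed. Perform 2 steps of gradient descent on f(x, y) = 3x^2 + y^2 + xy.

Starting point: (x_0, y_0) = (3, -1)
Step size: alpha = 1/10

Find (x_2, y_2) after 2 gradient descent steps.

f(x,y) = 3x^2 + y^2 + xy
grad_x = 6x + 1y, grad_y = 2y + 1x
Step 1: grad = (17, 1), (13/10, -11/10)
Step 2: grad = (67/10, -9/10), (63/100, -101/100)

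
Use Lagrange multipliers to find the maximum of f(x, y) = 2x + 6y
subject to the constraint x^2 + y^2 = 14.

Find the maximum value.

Set up Lagrange conditions: grad f = lambda * grad g
  2 = 2*lambda*x
  6 = 2*lambda*y
From these: x/y = 2/6, so x = 2t, y = 6t for some t.
Substitute into constraint: (2t)^2 + (6t)^2 = 14
  t^2 * 40 = 14
  t = sqrt(14/40)
Maximum = 2*x + 6*y = (2^2 + 6^2)*t = 40 * sqrt(14/40) = sqrt(560)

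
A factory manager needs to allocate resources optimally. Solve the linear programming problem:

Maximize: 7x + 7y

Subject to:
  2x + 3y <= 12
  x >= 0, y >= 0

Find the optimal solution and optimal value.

The feasible region has vertices at [(0, 0), (6, 0), (0, 4)].
Checking objective 7x + 7y at each vertex:
  (0, 0): 7*0 + 7*0 = 0
  (6, 0): 7*6 + 7*0 = 42
  (0, 4): 7*0 + 7*4 = 28
Maximum is 42 at (6, 0).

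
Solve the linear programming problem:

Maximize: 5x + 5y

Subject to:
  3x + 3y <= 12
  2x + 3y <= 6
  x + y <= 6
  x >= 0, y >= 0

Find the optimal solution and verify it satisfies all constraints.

Feasible vertices: (0, 0), (0, 2), (3, 0)
Objective 5x + 5y at each vertex:
  (0, 0): 0
  (0, 2): 10
  (3, 0): 15
Maximum is 15 at (3, 0).
Verify constraints at (x, y) = (3, 0):
  3*3 + 3*0 = 9 <= 12
  2*3 + 3*0 = 6 <= 6 (active)
  1*3 + 1*0 = 3 <= 6
  x = 3 >= 0, y = 0 >= 0. All constraints satisfied.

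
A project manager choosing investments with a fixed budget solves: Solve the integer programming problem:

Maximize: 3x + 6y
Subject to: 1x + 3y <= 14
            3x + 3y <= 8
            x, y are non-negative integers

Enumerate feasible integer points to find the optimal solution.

Constraint 1: 1x + 3y <= 14
Constraint 2: 3x + 3y <= 8
Feasible x range (need y >= 0): 0 <= x <= min(14/1, 8/3) => x in {0, ..., 2}.
Enumerate feasible integer points row by row (the coefficient of y is 6 > 0, so for each x the largest feasible y gives the best value):
  x = 0: y <= min((14 - 1*0)/3, (8 - 3*0)/3) => y in {0, ..., 2}; best 3*0 + 6*2 = 12
  x = 1: y <= min((14 - 1*1)/3, (8 - 3*1)/3) => y in {0, ..., 1}; best 3*1 + 6*1 = 9
  x = 2: y <= min((14 - 1*2)/3, (8 - 3*2)/3) => y in {0}; best 3*2 + 6*0 = 6
The maximum 3x + 6y = 12 is achieved at x = 0, y = 2.
Check: 1*0 + 3*2 = 6 <= 14 and 3*0 + 3*2 = 6 <= 8.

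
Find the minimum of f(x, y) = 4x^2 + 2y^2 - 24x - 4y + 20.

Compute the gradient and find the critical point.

f(x,y) = 4x^2 + 2y^2 - 24x - 4y + 20
df/dx = 8x + (-24) = 0  =>  x = 3
df/dy = 4y + (-4) = 0  =>  y = 1
f(3, 1) = 4*(3)^2 + 2*(1)^2 + -24*(3) + -4*(1) + 20 = -18
Hessian is diagonal with entries 8, 4 > 0, so this is a minimum.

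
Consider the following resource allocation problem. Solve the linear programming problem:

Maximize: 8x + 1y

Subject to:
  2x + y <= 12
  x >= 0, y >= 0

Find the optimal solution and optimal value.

The feasible region has vertices at [(0, 0), (6, 0), (0, 12)].
Checking objective 8x + 1y at each vertex:
  (0, 0): 8*0 + 1*0 = 0
  (6, 0): 8*6 + 1*0 = 48
  (0, 12): 8*0 + 1*12 = 12
Maximum is 48 at (6, 0).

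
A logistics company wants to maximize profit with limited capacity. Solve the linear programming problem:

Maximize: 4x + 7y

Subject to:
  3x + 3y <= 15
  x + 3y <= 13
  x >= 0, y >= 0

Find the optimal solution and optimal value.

Feasible vertices: (0, 0), (0, 13/3), (1, 4), (5, 0)
Objective 4x + 7y at each:
  (0, 0): 0
  (0, 13/3): 91/3
  (1, 4): 32
  (5, 0): 20
Maximum is 32 at (1, 4).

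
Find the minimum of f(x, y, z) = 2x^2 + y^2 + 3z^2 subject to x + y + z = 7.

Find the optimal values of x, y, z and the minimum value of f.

Using Lagrange multipliers on f = 2x^2 + y^2 + 3z^2 with constraint x + y + z = 7:
Conditions: 2*2*x = lambda, 2*1*y = lambda, 2*3*z = lambda
So x = lambda/4, y = lambda/2, z = lambda/6
Substituting into constraint: lambda * (11/12) = 7
lambda = 84/11
x = 21/11, y = 42/11, z = 14/11
Minimum value = 294/11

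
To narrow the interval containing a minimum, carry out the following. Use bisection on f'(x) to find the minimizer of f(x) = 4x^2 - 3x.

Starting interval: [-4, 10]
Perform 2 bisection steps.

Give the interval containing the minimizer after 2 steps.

Finding critical point of f(x) = 4x^2 - 3x using bisection on f'(x) = 8x + -3.
f'(x) = 0 when x = 3/8.
Starting interval: [-4, 10]
Step 1: mid = 3, f'(mid) = 21, new interval = [-4, 3]
Step 2: mid = -1/2, f'(mid) = -7, new interval = [-1/2, 3]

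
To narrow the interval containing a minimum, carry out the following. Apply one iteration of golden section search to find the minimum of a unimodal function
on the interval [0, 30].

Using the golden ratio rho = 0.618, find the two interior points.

Golden section search on [0, 30].
Golden ratio rho = 0.618 (approx).
Interior points:
  x_1 = 0 + (1-0.618)*30 = 11.4600
  x_2 = 0 + 0.618*30 = 18.5400
Compare f(x_1) and f(x_2) to determine which subinterval to keep.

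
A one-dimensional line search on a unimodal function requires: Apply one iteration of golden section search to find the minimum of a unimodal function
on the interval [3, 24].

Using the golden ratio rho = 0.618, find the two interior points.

Golden section search on [3, 24].
Golden ratio rho = 0.618 (approx).
Interior points:
  x_1 = 3 + (1-0.618)*21 = 11.0220
  x_2 = 3 + 0.618*21 = 15.9780
Compare f(x_1) and f(x_2) to determine which subinterval to keep.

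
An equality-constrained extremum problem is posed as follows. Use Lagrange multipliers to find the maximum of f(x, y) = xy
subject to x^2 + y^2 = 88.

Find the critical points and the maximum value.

Lagrange conditions: y = 2*lambda*x and x = 2*lambda*y
If x = 0 then y = 0, violating the constraint, so x, y != 0.
Dividing: y/x = x/y => x^2 = y^2 => y = x or y = -x
Constraint: 2x^2 = 88 => x^2 = 44 => x = +/-sqrt(44)
Critical points: (sqrt(44), sqrt(44)), (-sqrt(44), -sqrt(44)), (sqrt(44), -sqrt(44)), (-sqrt(44), sqrt(44))
  y = x:  xy = x^2 = 44  at (sqrt(44), sqrt(44)) and (-sqrt(44), -sqrt(44))
  y = -x: xy = -x^2 = -44 at (sqrt(44), -sqrt(44)) and (-sqrt(44), sqrt(44))
Maximum xy = 44 at (sqrt(44), sqrt(44)) and (-sqrt(44), -sqrt(44))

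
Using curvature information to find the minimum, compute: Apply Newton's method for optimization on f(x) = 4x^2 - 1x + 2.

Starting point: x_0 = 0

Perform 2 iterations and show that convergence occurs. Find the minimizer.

f(x) = 4x^2 - 1x + 2, f'(x) = 8x + (-1), f''(x) = 8
Step 1: f'(0) = -1, x_1 = 0 - -1/8 = 1/8
Step 2: f'(1/8) = 0, x_2 = 1/8 (converged)
Newton's method converges in 1 step for quadratics.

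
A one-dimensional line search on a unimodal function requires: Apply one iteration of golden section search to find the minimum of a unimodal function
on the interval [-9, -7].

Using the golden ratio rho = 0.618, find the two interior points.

Golden section search on [-9, -7].
Golden ratio rho = 0.618 (approx).
Interior points:
  x_1 = -9 + (1-0.618)*2 = -8.2360
  x_2 = -9 + 0.618*2 = -7.7640
Compare f(x_1) and f(x_2) to determine which subinterval to keep.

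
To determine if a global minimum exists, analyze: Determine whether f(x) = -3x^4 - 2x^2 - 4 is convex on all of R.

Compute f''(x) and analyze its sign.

f(x) = -3x^4 - 2x^2 - 4
f'(x) = -12x^3 + -4x
f''(x) = -36x^2 + -4
f''(x) = -36x^2 + -4 <= -4 < 0 for all x
Therefore, f is concave on R.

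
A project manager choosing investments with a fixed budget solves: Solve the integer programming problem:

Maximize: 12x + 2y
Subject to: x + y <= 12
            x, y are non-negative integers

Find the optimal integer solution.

Objective: 12x + 2y, constraint: x + y <= 12
Coefficient of x is 12 >= coefficient of y is 2, so allocate the entire budget to x.
Optimal: x = 12, y = 0, value = 144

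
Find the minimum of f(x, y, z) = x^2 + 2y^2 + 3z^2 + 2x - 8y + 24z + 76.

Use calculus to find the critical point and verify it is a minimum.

f(x,y,z) = x^2 + 2y^2 + 3z^2 + 2x - 8y + 24z + 76
df/dx = 2x + (2) = 0 => x = -1
df/dy = 4y + (-8) = 0 => y = 2
df/dz = 6z + (24) = 0 => z = -4
f(-1,2,-4) = 1*(-1)^2 + 2*(2)^2 + 3*(-4)^2 + 2*(-1) + -8*(2) + 24*(-4) + 76 = 19
Hessian is diagonal with entries 2, 4, 6 > 0, confirmed minimum.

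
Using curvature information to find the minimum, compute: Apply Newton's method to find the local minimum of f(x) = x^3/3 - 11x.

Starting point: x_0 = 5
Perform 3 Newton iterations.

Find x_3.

f(x) = x^3/3 - 11x
f'(x) = x^2 - 11, f''(x) = 2x
Newton update: x_{n+1} = x_n - (x_n^2 - 11)/(2*x_n)
Step 1: x_0 = 5, f'=14, f''=10, x_1 = 18/5
Step 2: x_1 = 18/5, f'=49/25, f''=36/5, x_2 = 599/180
Step 3: x_2 = 599/180, f'=2401/32400, f''=599/90, x_3 = 715201/215640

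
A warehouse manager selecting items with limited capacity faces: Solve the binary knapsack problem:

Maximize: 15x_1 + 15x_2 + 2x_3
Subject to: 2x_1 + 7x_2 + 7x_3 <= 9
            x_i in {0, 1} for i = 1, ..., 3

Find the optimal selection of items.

Items: item 1 (v=15, w=2), item 2 (v=15, w=7), item 3 (v=2, w=7)
Capacity: 9
Checking all 8 subsets (w = total weight, v = total value):
  {}: w = 0, v = 0
  {1}: w = 2, v = 15
  {2}: w = 7, v = 15
  {3}: w = 7, v = 2
  {1, 2}: w = 9, v = 30
  {1, 3}: w = 9, v = 17
  {2, 3}: w = 14 > 9, infeasible
  {1, 2, 3}: w = 16 > 9, infeasible
Best feasible subset: items [1, 2]
Total weight: 9 <= 9, total value: 30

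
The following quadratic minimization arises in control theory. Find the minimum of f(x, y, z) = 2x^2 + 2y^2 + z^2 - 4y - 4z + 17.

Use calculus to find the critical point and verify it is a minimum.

f(x,y,z) = 2x^2 + 2y^2 + z^2 - 4y - 4z + 17
df/dx = 4x + (0) = 0 => x = 0
df/dy = 4y + (-4) = 0 => y = 1
df/dz = 2z + (-4) = 0 => z = 2
f(0,1,2) = 2*(0)^2 + 2*(1)^2 + 1*(2)^2 + -4*(1) + -4*(2) + 17 = 11
Hessian is diagonal with entries 4, 4, 2 > 0, confirmed minimum.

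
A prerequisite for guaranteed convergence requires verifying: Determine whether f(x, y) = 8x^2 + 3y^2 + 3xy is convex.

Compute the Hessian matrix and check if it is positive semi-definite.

f(x,y) = 8x^2 + 3y^2 + 3xy
Hessian H = [[16, 3], [3, 6]]
trace(H) = 22, det(H) = 87
Eigenvalues: (22 +/- sqrt(136)) / 2 = 16.83, 5.169
Since both eigenvalues > 0, f is convex.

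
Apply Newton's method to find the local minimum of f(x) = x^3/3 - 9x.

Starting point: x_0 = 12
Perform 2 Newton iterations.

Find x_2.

f(x) = x^3/3 - 9x
f'(x) = x^2 - 9, f''(x) = 2x
Newton update: x_{n+1} = x_n - (x_n^2 - 9)/(2*x_n)
Step 1: x_0 = 12, f'=135, f''=24, x_1 = 51/8
Step 2: x_1 = 51/8, f'=2025/64, f''=51/4, x_2 = 1059/272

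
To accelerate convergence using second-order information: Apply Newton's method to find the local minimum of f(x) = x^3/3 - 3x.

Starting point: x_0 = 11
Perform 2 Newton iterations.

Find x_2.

f(x) = x^3/3 - 3x
f'(x) = x^2 - 3, f''(x) = 2x
Newton update: x_{n+1} = x_n - (x_n^2 - 3)/(2*x_n)
Step 1: x_0 = 11, f'=118, f''=22, x_1 = 62/11
Step 2: x_1 = 62/11, f'=3481/121, f''=124/11, x_2 = 4207/1364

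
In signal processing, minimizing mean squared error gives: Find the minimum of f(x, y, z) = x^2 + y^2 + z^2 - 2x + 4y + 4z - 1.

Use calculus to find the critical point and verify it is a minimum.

f(x,y,z) = x^2 + y^2 + z^2 - 2x + 4y + 4z - 1
df/dx = 2x + (-2) = 0 => x = 1
df/dy = 2y + (4) = 0 => y = -2
df/dz = 2z + (4) = 0 => z = -2
f(1,-2,-2) = 1*(1)^2 + 1*(-2)^2 + 1*(-2)^2 + -2*(1) + 4*(-2) + 4*(-2) + -1 = -10
Hessian is diagonal with entries 2, 2, 2 > 0, confirmed minimum.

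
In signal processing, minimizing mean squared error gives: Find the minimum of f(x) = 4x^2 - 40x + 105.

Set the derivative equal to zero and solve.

f(x) = 4x^2 - 40x + 105
f'(x) = 8x + (-40) = 0
x = 40/8 = 5
f(5) = 5
Since f''(x) = 8 > 0, this is a minimum.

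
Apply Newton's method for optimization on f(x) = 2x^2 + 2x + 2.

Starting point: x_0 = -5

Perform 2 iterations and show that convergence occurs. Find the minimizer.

f(x) = 2x^2 + 2x + 2, f'(x) = 4x + (2), f''(x) = 4
Step 1: f'(-5) = -18, x_1 = -5 - -18/4 = -1/2
Step 2: f'(-1/2) = 0, x_2 = -1/2 (converged)
Newton's method converges in 1 step for quadratics.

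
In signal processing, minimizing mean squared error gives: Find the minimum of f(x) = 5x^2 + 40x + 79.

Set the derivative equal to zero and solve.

f(x) = 5x^2 + 40x + 79
f'(x) = 10x + (40) = 0
x = -40/10 = -4
f(-4) = -1
Since f''(x) = 10 > 0, this is a minimum.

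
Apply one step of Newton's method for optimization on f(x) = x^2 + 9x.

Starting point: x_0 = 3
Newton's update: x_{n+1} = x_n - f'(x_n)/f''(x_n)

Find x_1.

f(x) = x^2 + 9x
f'(x) = 2x + (9), f''(x) = 2
Newton step: x_1 = x_0 - f'(x_0)/f''(x_0)
f'(3) = 15
x_1 = 3 - 15/2 = -9/2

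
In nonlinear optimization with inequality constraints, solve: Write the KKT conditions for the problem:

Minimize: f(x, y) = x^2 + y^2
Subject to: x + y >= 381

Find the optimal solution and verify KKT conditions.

KKT conditions for min x^2 + y^2 s.t. x + y >= 381:
Stationarity: 2x = mu, 2y = mu
So x = y = mu/2.
Complementary slackness: mu*(x + y - 381) = 0
Primal feasibility: x + y >= 381; dual feasibility: mu >= 0
If mu = 0 then x = y = 0, but 0 + 0 < 381 is infeasible, so the constraint is active.
Constraint active: x + y = 2*(mu/2) = 381 => mu = 381
x = y = 381/2, f = 145161/2
Verify: stationarity 2*(381/2) = 381 = mu; primal 381/2 + 381/2 = 381 >= 381; dual mu = 381 >= 0; complementary slackness 381*(381 - 381) = 0. All KKT conditions hold.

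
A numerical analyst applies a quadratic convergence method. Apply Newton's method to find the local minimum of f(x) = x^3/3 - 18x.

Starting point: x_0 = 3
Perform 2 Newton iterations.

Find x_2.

f(x) = x^3/3 - 18x
f'(x) = x^2 - 18, f''(x) = 2x
Newton update: x_{n+1} = x_n - (x_n^2 - 18)/(2*x_n)
Step 1: x_0 = 3, f'=-9, f''=6, x_1 = 9/2
Step 2: x_1 = 9/2, f'=9/4, f''=9, x_2 = 17/4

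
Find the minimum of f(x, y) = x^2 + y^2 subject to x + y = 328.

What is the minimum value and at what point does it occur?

Substitute y = 328 - x into f(x,y) = x^2 + y^2:
g(x) = x^2 + (328 - x)^2 = 2x^2 - 656x + 107584
g'(x) = 4x - 656 = 0  =>  x = 164
y = 328 - 164 = 164
Minimum value = 164^2 + 164^2 = 53792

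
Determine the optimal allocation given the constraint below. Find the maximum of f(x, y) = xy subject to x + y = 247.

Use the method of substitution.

Substitute y = 247 - x into f(x,y) = xy:
g(x) = x(247 - x) = 247x - x^2
g'(x) = 247 - 2x = 0  =>  x = 247/2
y = 247 - 247/2 = 247/2
Maximum value = (247/2) * (247/2) = 61009/4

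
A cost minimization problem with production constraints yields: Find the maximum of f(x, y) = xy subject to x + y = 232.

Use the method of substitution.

Substitute y = 232 - x into f(x,y) = xy:
g(x) = x(232 - x) = 232x - x^2
g'(x) = 232 - 2x = 0  =>  x = 116
y = 232 - 116 = 116
Maximum value = 116 * 116 = 13456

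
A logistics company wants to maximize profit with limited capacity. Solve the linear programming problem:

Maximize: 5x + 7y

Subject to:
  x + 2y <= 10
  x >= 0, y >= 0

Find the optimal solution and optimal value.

The feasible region has vertices at [(0, 0), (10, 0), (0, 5)].
Checking objective 5x + 7y at each vertex:
  (0, 0): 5*0 + 7*0 = 0
  (10, 0): 5*10 + 7*0 = 50
  (0, 5): 5*0 + 7*5 = 35
Maximum is 50 at (10, 0).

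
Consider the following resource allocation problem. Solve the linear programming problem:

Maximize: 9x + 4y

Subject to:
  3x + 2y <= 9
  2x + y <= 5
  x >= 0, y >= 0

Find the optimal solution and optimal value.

Feasible vertices: (0, 0), (0, 9/2), (1, 3), (5/2, 0)
Objective 9x + 4y at each:
  (0, 0): 0
  (0, 9/2): 18
  (1, 3): 21
  (5/2, 0): 45/2
Maximum is 45/2 at (5/2, 0).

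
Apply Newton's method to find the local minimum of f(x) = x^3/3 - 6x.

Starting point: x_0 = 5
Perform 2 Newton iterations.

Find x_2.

f(x) = x^3/3 - 6x
f'(x) = x^2 - 6, f''(x) = 2x
Newton update: x_{n+1} = x_n - (x_n^2 - 6)/(2*x_n)
Step 1: x_0 = 5, f'=19, f''=10, x_1 = 31/10
Step 2: x_1 = 31/10, f'=361/100, f''=31/5, x_2 = 1561/620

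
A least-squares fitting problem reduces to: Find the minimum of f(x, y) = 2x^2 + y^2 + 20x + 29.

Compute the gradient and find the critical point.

f(x,y) = 2x^2 + y^2 + 20x + 29
df/dx = 4x + (20) = 0  =>  x = -5
df/dy = 2y + (0) = 0  =>  y = 0
f(-5, 0) = 2*(-5)^2 + 1*(0)^2 + 20*(-5) + 29 = -21
Hessian is diagonal with entries 4, 2 > 0, so this is a minimum.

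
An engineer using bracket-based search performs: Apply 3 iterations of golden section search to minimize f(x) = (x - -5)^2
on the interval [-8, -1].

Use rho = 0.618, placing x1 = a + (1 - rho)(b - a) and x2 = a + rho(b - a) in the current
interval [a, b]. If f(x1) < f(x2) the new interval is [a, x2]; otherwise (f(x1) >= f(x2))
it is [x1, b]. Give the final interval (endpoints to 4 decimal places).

Golden section search for min of f(x) = (x - -5)^2 on [-8, -1].
Each step: x1 = a + (1 - rho)(b - a), x2 = a + rho(b - a); if f(x1) < f(x2) keep [a, x2], otherwise keep [x1, b].
Step 1: [-8.0000, -1.0000], x1=-5.3260 (f=0.1063), x2=-3.6740 (f=1.7583); f(x1) < f(x2) => keep [-8.0000, -3.6740]
Step 2: [-8.0000, -3.6740], x1=-6.3475 (f=1.8157), x2=-5.3265 (f=0.1066); f(x1) > f(x2) => keep [-6.3475, -3.6740]
Step 3: [-6.3475, -3.6740], x1=-5.3262 (f=0.1064), x2=-4.6953 (f=0.0929); f(x1) > f(x2) => keep [-5.3262, -3.6740]
Final interval: [-5.3262, -3.6740]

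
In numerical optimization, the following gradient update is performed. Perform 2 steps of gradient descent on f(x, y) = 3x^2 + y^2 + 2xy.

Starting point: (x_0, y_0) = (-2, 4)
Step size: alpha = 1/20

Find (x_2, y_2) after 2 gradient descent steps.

f(x,y) = 3x^2 + y^2 + 2xy
grad_x = 6x + 2y, grad_y = 2y + 2x
Step 1: grad = (-4, 4), (-9/5, 19/5)
Step 2: grad = (-16/5, 4), (-41/25, 18/5)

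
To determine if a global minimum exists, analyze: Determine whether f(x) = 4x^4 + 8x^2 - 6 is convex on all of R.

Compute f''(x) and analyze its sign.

f(x) = 4x^4 + 8x^2 - 6
f'(x) = 16x^3 + 16x
f''(x) = 48x^2 + 16
f''(x) = 48x^2 + 16 >= 16 > 0 for all x
Therefore, f is convex on R.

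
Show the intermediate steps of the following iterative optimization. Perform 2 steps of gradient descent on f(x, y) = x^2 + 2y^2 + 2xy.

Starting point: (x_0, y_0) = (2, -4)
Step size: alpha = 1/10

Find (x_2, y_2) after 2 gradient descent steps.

f(x,y) = x^2 + 2y^2 + 2xy
grad_x = 2x + 2y, grad_y = 4y + 2x
Step 1: grad = (-4, -12), (12/5, -14/5)
Step 2: grad = (-4/5, -32/5), (62/25, -54/25)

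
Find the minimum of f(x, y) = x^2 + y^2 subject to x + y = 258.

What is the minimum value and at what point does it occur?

Substitute y = 258 - x into f(x,y) = x^2 + y^2:
g(x) = x^2 + (258 - x)^2 = 2x^2 - 516x + 66564
g'(x) = 4x - 516 = 0  =>  x = 129
y = 258 - 129 = 129
Minimum value = 129^2 + 129^2 = 33282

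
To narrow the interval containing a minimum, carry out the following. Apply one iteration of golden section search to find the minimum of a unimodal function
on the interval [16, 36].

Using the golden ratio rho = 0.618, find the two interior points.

Golden section search on [16, 36].
Golden ratio rho = 0.618 (approx).
Interior points:
  x_1 = 16 + (1-0.618)*20 = 23.6400
  x_2 = 16 + 0.618*20 = 28.3600
Compare f(x_1) and f(x_2) to determine which subinterval to keep.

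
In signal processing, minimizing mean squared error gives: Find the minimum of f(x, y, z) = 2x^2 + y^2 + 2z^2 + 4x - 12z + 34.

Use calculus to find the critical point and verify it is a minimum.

f(x,y,z) = 2x^2 + y^2 + 2z^2 + 4x - 12z + 34
df/dx = 4x + (4) = 0 => x = -1
df/dy = 2y + (0) = 0 => y = 0
df/dz = 4z + (-12) = 0 => z = 3
f(-1,0,3) = 2*(-1)^2 + 1*(0)^2 + 2*(3)^2 + 4*(-1) + -12*(3) + 34 = 14
Hessian is diagonal with entries 4, 2, 4 > 0, confirmed minimum.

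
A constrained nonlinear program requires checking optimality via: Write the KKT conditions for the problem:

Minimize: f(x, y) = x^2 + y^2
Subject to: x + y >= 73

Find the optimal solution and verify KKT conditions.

KKT conditions for min x^2 + y^2 s.t. x + y >= 73:
Stationarity: 2x = mu, 2y = mu
So x = y = mu/2.
Complementary slackness: mu*(x + y - 73) = 0
Primal feasibility: x + y >= 73; dual feasibility: mu >= 0
If mu = 0 then x = y = 0, but 0 + 0 < 73 is infeasible, so the constraint is active.
Constraint active: x + y = 2*(mu/2) = 73 => mu = 73
x = y = 73/2, f = 5329/2
Verify: stationarity 2*(73/2) = 73 = mu; primal 73/2 + 73/2 = 73 >= 73; dual mu = 73 >= 0; complementary slackness 73*(73 - 73) = 0. All KKT conditions hold.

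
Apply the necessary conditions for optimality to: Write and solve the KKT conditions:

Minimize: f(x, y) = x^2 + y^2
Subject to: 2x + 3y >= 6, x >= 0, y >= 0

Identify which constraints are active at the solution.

KKT conditions for min x^2 + y^2 s.t. 2x + 3y >= 6, x >= 0, y >= 0:
Stationarity: 2x = mu*2 + mu_x, 2y = mu*3 + mu_y, with mu, mu_x, mu_y >= 0
Complementary slackness: mu*(2x + 3y - 6) = 0, mu_x*x = 0, mu_y*y = 0
(0, 0) is infeasible (2*0 + 3*0 < 6), so if mu = 0 stationarity would force x = mu_x/2 >= 0, y = mu_y/2 >= 0 with mu_x*x = mu_y*y = 0, i.e. x = y = 0: contradiction. Hence mu > 0 and 2x + 3y = 6 is active.
Try x > 0, y > 0 (so mu_x = mu_y = 0): x = 2*mu/2, y = 3*mu/2
Substitute: 2*(2*mu/2) + 3*(3*mu/2) = 6
  mu*13/2 = 6 => mu = 12/13
x* = 12/13 > 0, y* = 18/13 > 0, consistent with mu_x = mu_y = 0.
f is convex and the constraints are linear, so this KKT point is the global minimum.
f* = 36/13
Active constraints: 2x + 3y >= 6 (holds with equality, mu = 12/13 > 0); x >= 0 and y >= 0 are inactive (mu_x = mu_y = 0).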